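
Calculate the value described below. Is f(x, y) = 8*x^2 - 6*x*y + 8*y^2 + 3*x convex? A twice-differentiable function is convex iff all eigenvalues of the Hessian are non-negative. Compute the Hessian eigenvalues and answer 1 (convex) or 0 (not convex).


The Hessian of f(x,y) = 8*x^2 - 6*x*y + 8*y^2 + 3*x is:
H = [[16, -6], [-6, 16]]
Trace = 16 + 16 = 32
Determinant = 16*16 - (-6)^2 = 220
Discriminant = (32)^2 - 4*220 = 144.0
Eigenvalues: lambda_1 = 10.0, lambda_2 = 22.0
The function is convex.

1


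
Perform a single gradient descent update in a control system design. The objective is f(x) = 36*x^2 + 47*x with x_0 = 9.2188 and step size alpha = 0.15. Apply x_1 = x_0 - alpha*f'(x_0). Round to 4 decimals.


We compute the gradient at x_0 and apply the update.
f'(x) = 72*x + 47
f'(9.2188) = 72*9.2188 + 47 = 710.7536
x_1 = 9.2188 - 0.15*710.7536 = -97.3942


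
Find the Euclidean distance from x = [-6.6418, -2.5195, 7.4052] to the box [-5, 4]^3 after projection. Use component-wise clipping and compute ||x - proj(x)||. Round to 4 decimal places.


Project each component onto [-5, 4].
clip(-6.6418) = -5.0, clip(-2.5195) = -2.5195, clip(7.4052) = 4.0
Projection = [-5.0, -2.5195, 4.0]
Squared diffs: [2.6955, 0.0, 11.5954]
Distance = sqrt(14.2909) = 3.7803


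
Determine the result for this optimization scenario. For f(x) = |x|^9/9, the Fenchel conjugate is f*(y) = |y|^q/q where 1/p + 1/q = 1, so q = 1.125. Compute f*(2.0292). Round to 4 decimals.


The conjugate exponent q satisfies 1/p + 1/q = 1.
p = 9, so q = 9/(9 - 1) = 1.125
|y|^q = 2.0292^1.125 = 2.2169
f*(2.0292) = 2.2169 / 1.125 = 1.9706


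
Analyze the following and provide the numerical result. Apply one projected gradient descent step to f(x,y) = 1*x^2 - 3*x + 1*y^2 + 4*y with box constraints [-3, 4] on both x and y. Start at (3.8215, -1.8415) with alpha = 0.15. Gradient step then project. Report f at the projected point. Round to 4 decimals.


Step 1: Compute gradient at (3.8215, -1.8415).
grad_x = 2*1*3.8215 - 3 = 4.643
grad_y = 2*1*-1.8415 + 4 = 0.317
Step 2: Gradient step.
x_raw = 3.8215 - 0.15*4.643 = 3.1251
y_raw = -1.8415 - 0.15*0.317 = -1.8891
Step 3: Project onto [-3, 4].
x_proj = clip(3.1251) = 3.1251
y_proj = clip(-1.8891) = -1.8891
Step 4: Evaluate f.
f(3.1251, -1.8891) = -3.5969


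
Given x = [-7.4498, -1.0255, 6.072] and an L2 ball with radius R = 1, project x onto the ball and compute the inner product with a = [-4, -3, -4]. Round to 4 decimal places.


Step 1: Compute ||x|| (intermediates to 6 decimals).
||x|| = sqrt((-7.4498)^2 + (-1.0255)^2 + 6.072^2) = 9.665421
Step 2: Project.
Since ||x|| > R, scale = R/||x|| = 1/9.665421 = 0.103462, proj(x) = scale * x
proj(x) = [-0.770771, -0.1061, 0.628221]
Step 3: Dot product.
a^T * proj(x) = -4*(-0.770771) - 3*(-0.1061) - 4*0.628221 = 0.8885


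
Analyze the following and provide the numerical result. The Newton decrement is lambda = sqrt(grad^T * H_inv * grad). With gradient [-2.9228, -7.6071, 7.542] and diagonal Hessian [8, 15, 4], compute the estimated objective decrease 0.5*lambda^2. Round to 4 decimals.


Step 1: H is diagonal, so H^(-1) * g = [-0.3654, -0.5071, 1.8855].
Step 2: g^T H^(-1) g = sum_i g_i^2 / H_ii
  = (-2.9228)^2/8 + (-7.6071)^2/15 + (7.542)^2/4
  = 1.0678 + 3.8579 + 14.2204 = 19.1462
Step 3: Objective decrease = 0.5 * g^T H^(-1) g = 9.5731


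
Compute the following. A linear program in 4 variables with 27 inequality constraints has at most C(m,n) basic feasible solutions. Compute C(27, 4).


Each vertex corresponds to some choice of n active constraints out of m, so the number of vertices is at most C(m, n) = m! / (n!(m-n)!).
m = 27, n = 4
Numerator: 27 * 26 * 25 * 24
Denominator: 4! = 24
C(27, 4) = 17550


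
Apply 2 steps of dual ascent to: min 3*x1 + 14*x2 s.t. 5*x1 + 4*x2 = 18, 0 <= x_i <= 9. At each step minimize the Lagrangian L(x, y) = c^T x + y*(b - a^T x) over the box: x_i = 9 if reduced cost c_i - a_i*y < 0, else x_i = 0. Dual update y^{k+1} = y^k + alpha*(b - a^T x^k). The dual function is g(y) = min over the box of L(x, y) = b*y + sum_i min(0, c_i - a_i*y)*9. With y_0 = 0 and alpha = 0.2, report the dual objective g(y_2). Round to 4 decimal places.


Dual ascent for LP: min 3*x1 + 14*x2, 5*x1 + 4*x2 = 18, 0 <= x_i <= 9
Step 1: y^k = 0.0, reduced costs: (3.0, 14.0)
  x^k = (0.0, 0.0), subgradient = b - a^T x = 18.0
  y^{k+1} = 0.0 + 0.2*18.0 = 3.6
Step 2: y^k = 3.6, reduced costs: (-15.0, -0.4)
  x^k = (9.0, 9.0), subgradient = b - a^T x = -63.0
  y^{k+1} = 3.6 + 0.2*-63.0 = -9.0
Dual objective at y_2 = -9.0: reduced costs (48.0, 50.0), box minimizer x = (0.0, 0.0)
g(y_2) = b*y + (c1 - a1*y)*x1 + (c2 - a2*y)*x2 = 18*(-9.0) + 48.0*0.0 + 50.0*0.0 = -162.0 + 0.0 + 0.0 = -162.0


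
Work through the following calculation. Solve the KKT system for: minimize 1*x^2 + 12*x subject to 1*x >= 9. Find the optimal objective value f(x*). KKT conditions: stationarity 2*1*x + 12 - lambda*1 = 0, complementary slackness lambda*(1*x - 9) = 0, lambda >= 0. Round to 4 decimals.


Step 1: Try lambda = 0 (constraint inactive).
x_unc = -12/(2*1) = -6.0
Check: 1*-6.0 = -6.0 < 9 -- violated!
Step 2: Constraint must be active: 1*x = 9
x* = 9/1 = 9.0
lambda = (2*1*9.0 + 12)/1 = 30.0
Step 3: Compute optimal value.
f(x*) = 1*9.0^2 + 12*9.0 = 189.0


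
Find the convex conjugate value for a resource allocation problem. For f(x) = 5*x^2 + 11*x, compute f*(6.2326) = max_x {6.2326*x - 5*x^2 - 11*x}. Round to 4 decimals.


f*(y) = sup_x {y*x - a*x^2 - b*x} = sup_x {(y-b)*x - a*x^2}
FOC: (y - b) - 2a*x = 0 => x* = (y - b)/(2a)
x* = (6.2326 - 11)/(2*5) = -0.4767
f*(6.2326) = (y-b)^2/(4a) = (6.2326 - 11)^2/(4*5)
= 22.7281/20 = 1.1364


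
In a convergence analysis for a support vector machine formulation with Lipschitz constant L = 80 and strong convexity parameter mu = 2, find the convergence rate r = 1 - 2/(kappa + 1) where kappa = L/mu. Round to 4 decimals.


Step 1: Compute the condition number.
kappa = L/mu = 80/2 = 40.0
Step 2: Compute the convergence rate.
r = 1 - 2/(kappa + 1) = 1 - 2*mu/(L + mu) = (L - mu)/(L + mu) = 78/82 = 0.9512


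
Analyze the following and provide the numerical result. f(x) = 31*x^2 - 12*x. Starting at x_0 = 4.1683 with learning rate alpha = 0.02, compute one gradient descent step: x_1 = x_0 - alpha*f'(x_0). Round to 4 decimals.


We compute the gradient at x_0 and apply the update.
f'(x) = 62*x - 12
f'(4.1683) = 62*4.1683 - 12 = 246.4346
x_1 = 4.1683 - 0.02*246.4346 = -0.7604


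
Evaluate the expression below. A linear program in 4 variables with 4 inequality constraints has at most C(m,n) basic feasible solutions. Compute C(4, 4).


Each vertex corresponds to some choice of n active constraints out of m, so the number of vertices is at most C(m, n) = m! / (n!(m-n)!).
m = 4, n = 4
Numerator: 4 * 3 * 2 * 1
Denominator: 4! = 24
C(4, 4) = 1


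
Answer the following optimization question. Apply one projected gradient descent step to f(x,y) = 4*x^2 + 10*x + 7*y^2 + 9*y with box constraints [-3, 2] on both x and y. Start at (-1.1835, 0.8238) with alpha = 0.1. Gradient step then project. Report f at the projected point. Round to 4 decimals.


Step 1: Compute gradient at (-1.1835, 0.8238).
grad_x = 2*4*-1.1835 + 10 = 0.532
grad_y = 2*7*0.8238 + 9 = 20.5332
Step 2: Gradient step.
x_raw = -1.1835 - 0.1*0.532 = -1.2367
y_raw = 0.8238 - 0.1*20.5332 = -1.2295
Step 3: Project onto [-3, 2].
x_proj = clip(-1.2367) = -1.2367
y_proj = clip(-1.2295) = -1.2295
Step 4: Evaluate f.
f(-1.2367, -1.2295) = -6.7329


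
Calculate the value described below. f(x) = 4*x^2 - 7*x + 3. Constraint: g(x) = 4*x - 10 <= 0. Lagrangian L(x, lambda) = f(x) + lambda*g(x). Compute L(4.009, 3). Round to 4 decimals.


Step 1: Evaluate f(x).
f(4.009) = 4*4.009^2 - 7*4.009 + 3 = 39.2253
Step 2: Evaluate g(x).
g(4.009) = 4*4.009 - 10 = 6.036
Step 3: Compute Lagrangian.
L = 39.2253 + 3*6.036 = 57.3333


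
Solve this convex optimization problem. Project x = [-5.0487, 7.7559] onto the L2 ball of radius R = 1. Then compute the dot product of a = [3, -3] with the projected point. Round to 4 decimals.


Step 1: Compute ||x|| (intermediates to 6 decimals).
||x|| = sqrt((-5.0487)^2 + 7.7559^2) = 9.25437
Step 2: Project.
Since ||x|| > R, scale = R/||x|| = 1/9.25437 = 0.108057, proj(x) = scale * x
proj(x) = [-0.545547, 0.838079]
Step 3: Dot product.
a^T * proj(x) = 3*(-0.545547) - 3*0.838079 = -4.1509


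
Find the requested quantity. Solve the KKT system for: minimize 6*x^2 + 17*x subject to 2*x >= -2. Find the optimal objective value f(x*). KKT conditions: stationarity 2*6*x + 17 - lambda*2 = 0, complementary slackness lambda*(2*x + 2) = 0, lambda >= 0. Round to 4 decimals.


Step 1: Try lambda = 0 (constraint inactive).
x_unc = -17/(2*6) = -1.4167
Check: 2*-1.4167 = -2.8334 < -2 -- violated!
Step 2: Constraint must be active: 2*x = -2
x* = -2/2 = -1.0
lambda = (2*6*(-1.0) + 17)/2 = 2.5
Step 3: Compute optimal value.
f(x*) = 6*(-1.0)^2 + 17*(-1.0) = -11.0


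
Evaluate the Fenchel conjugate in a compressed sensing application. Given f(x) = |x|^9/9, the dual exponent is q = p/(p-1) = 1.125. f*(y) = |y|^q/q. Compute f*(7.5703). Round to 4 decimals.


The conjugate exponent q satisfies 1/p + 1/q = 1.
p = 9, so q = 9/(9 - 1) = 1.125
|y|^q = 7.5703^1.125 = 9.7499
f*(7.5703) = 9.7499 / 1.125 = 8.6666


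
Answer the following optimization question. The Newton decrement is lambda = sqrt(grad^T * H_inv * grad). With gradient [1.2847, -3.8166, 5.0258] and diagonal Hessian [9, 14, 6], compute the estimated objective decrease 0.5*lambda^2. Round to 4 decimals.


Step 1: H is diagonal, so H^(-1) * g = [0.1427, -0.2726, 0.8376].
Step 2: g^T H^(-1) g = sum_i g_i^2 / H_ii
  = (1.2847)^2/9 + (-3.8166)^2/14 + (5.0258)^2/6
  = 0.1834 + 1.0405 + 4.2098 = 5.4336
Step 3: Objective decrease = 0.5 * g^T H^(-1) g = 2.7168


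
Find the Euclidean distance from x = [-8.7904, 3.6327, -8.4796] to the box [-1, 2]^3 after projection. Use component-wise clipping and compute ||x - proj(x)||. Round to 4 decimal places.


Project each component onto [-1, 2].
clip(-8.7904) = -1.0, clip(3.6327) = 2.0, clip(-8.4796) = -1.0
Projection = [-1.0, 2.0, -1.0]
Squared diffs: [60.6903, 2.6657, 55.9444]
Distance = sqrt(119.3004) = 10.9225


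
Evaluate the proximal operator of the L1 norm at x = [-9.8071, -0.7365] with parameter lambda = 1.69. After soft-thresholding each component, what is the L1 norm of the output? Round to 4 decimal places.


Soft-thresholding with lambda = 1.69:
prox(-9.8071) = sign(-9.8071)*max(|-9.8071| - 1.69, 0) = -8.1171
prox(-0.7365) = sign(-0.7365)*max(|-0.7365| - 1.69, 0) = 0.0
prox(x) = [-8.1171, 0.0]
||prox(x)||_1 = 8.1171 + 0.0 = 8.1171


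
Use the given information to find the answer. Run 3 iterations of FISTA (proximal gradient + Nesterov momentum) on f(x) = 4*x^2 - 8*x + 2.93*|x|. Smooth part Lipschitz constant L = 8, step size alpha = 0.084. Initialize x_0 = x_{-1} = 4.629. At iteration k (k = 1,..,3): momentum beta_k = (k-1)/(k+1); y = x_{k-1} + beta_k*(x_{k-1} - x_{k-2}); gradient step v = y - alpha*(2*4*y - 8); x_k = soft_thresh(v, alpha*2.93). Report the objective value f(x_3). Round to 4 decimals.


FISTA on f(x) = 4*x^2 - 8*x + 2.93*|x|
L = 8, alpha = 0.084
Iteration 1: beta = 0.0, y = 4.629 + 0.0*(4.629 - 4.629) = 4.629
  grad(y) = 29.032, v = y - alpha*grad = 2.1903
  prox(v) = soft_thresh(2.1903, 0.2461) = 1.9442
Iteration 2: beta = 0.3333, y = 1.9442 + 0.3333*(1.9442 - 4.629) = 1.0493
  grad(y) = 0.394, v = y - alpha*grad = 1.0162
  prox(v) = soft_thresh(1.0162, 0.2461) = 0.77
Iteration 3: beta = 0.5, y = 0.77 + 0.5*(0.77 - 1.9442) = 0.183
  grad(y) = -6.5363, v = y - alpha*grad = 0.732
  prox(v) = soft_thresh(0.732, 0.2461) = 0.4859
f(x_3) = 4*0.4859^2 - 8*0.4859 + 2.93*|0.4859| = -1.5191


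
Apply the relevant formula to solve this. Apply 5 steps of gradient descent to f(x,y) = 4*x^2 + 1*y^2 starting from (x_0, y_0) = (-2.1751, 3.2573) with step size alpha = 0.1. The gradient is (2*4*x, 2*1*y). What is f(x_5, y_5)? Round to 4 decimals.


Gradient descent on f(x,y) = 4*x^2 + 1*y^2.
Starting point: (-2.1751, 3.2573), alpha = 0.1
Step 1: grad_x = 2*4*-2.1751 = -17.4008, grad_y = 2*1*3.2573 = 6.5146
  x_1 = -2.1751 - 0.1*-17.4008 = -0.435
  y_1 = 3.2573 - 0.1*6.5146 = 2.6058
Step 2: grad_x = 2*4*-0.435 = -3.4802, grad_y = 2*1*2.6058 = 5.2117
  x_2 = -0.435 - 0.1*-3.4802 = -0.087
  y_2 = 2.6058 - 0.1*5.2117 = 2.0847
Step 3: grad_x = 2*4*-0.087 = -0.696, grad_y = 2*1*2.0847 = 4.1693
  x_3 = -0.087 - 0.1*-0.696 = -0.0174
  y_3 = 2.0847 - 0.1*4.1693 = 1.6677
Step 4: grad_x = 2*4*-0.0174 = -0.1392, grad_y = 2*1*1.6677 = 3.3355
  x_4 = -0.0174 - 0.1*-0.1392 = -0.0035
  y_4 = 1.6677 - 0.1*3.3355 = 1.3342
Step 5: grad_x = 2*4*-0.0035 = -0.0278, grad_y = 2*1*1.3342 = 2.6684
  x_5 = -0.0035 - 0.1*-0.0278 = -0.0007
  y_5 = 1.3342 - 0.1*2.6684 = 1.0674
f(-0.0007, 1.0674) = 4*(-0.0007)^2 + 1*1.0674^2 = 1.1392


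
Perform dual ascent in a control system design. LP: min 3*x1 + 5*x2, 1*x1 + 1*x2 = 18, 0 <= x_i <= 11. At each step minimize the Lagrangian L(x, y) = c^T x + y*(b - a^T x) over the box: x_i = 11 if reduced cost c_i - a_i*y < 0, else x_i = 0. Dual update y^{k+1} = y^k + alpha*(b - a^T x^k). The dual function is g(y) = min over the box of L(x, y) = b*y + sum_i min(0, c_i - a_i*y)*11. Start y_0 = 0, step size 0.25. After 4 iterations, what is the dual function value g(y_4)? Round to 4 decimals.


Dual ascent for LP: min 3*x1 + 5*x2, 1*x1 + 1*x2 = 18, 0 <= x_i <= 11
Step 1: y^k = 0.0, reduced costs: (3.0, 5.0)
  x^k = (0.0, 0.0), subgradient = b - a^T x = 18.0
  y^{k+1} = 0.0 + 0.25*18.0 = 4.5
Step 2: y^k = 4.5, reduced costs: (-1.5, 0.5)
  x^k = (11.0, 0.0), subgradient = b - a^T x = 7.0
  y^{k+1} = 4.5 + 0.25*7.0 = 6.25
Step 3: y^k = 6.25, reduced costs: (-3.25, -1.25)
  x^k = (11.0, 11.0), subgradient = b - a^T x = -4.0
  y^{k+1} = 6.25 + 0.25*-4.0 = 5.25
Step 4: y^k = 5.25, reduced costs: (-2.25, -0.25)
  x^k = (11.0, 11.0), subgradient = b - a^T x = -4.0
  y^{k+1} = 5.25 + 0.25*-4.0 = 4.25
Dual objective at y_4 = 4.25: reduced costs (-1.25, 0.75), box minimizer x = (11.0, 0.0)
g(y_4) = b*y + (c1 - a1*y)*x1 + (c2 - a2*y)*x2 = 18*4.25 + (-1.25)*11.0 + 0.75*0.0 = 76.5 - 13.75 + 0.0 = 62.75


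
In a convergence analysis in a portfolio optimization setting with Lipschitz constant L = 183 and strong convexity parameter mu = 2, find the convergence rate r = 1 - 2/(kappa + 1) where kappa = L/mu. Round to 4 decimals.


Step 1: Compute the condition number.
kappa = L/mu = 183/2 = 91.5
Step 2: Compute the convergence rate.
r = 1 - 2/(kappa + 1) = 1 - 2*mu/(L + mu) = (L - mu)/(L + mu) = 181/185 = 0.9784


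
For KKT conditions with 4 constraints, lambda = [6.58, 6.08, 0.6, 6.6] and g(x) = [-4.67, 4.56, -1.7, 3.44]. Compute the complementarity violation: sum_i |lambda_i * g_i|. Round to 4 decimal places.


KKT complementary slackness check:
lambda_1 * g_1 = 6.58 * -4.67 = -30.7286
lambda_2 * g_2 = 6.08 * 4.56 = 27.7248
lambda_3 * g_3 = 0.6 * -1.7 = -1.02
lambda_4 * g_4 = 6.6 * 3.44 = 22.704
Total violation = 30.7286 + 27.7248 + 1.02 + 22.704 = 82.1774


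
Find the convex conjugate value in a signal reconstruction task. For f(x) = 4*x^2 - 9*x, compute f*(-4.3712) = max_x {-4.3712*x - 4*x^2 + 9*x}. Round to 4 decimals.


f*(y) = sup_x {y*x - a*x^2 - b*x} = sup_x {(y-b)*x - a*x^2}
FOC: (y - b) - 2a*x = 0 => x* = (y - b)/(2a)
x* = (-4.3712 + 9)/(2*4) = 0.5786
f*(-4.3712) = (y-b)^2/(4a) = (-4.3712 + 9)^2/(4*4)
= 21.4258/16 = 1.3391


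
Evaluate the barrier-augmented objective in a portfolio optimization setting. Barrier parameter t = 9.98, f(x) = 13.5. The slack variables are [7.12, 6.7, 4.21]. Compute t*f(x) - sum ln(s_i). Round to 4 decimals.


Step 1: Compute log-barrier.
ln values: [1.9629, 1.9021, 1.4375]
phi = -(1.9629 + 1.9021 + 1.4375) = -5.3025
Step 2: Compute augmented objective.
t*f(x) = 9.98*13.5 = 134.73
Total = 134.73 - 5.3025 = 129.4275


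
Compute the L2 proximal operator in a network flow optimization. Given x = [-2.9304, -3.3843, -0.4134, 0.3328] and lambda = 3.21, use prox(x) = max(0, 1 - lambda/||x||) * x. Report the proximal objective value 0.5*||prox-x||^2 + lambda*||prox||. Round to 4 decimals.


Step 1: Compute ||x||.
||x|| = 4.508
Step 2: Compute scaling factor.
scale = max(0, 1 - 3.21/4.508) = 0.2879
Step 3: prox(x) = [-0.8438, -0.9745, -0.119, 0.0958]
||prox(x)|| = 1.298
Step 4: Proximal objective.
0.5*||prox-x||^2 = 5.1521
lambda*||prox|| = 4.1666
Total = 9.3187


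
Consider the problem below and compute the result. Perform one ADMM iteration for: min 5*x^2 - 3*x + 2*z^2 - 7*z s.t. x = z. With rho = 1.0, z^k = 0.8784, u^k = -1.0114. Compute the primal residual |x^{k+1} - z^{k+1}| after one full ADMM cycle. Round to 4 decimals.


ADMM iteration with rho = 1.0, z^k = 0.8784, u^k = -1.0114
Step 1: x-update.
Minimize 5*x^2 - 3*x + (1.0/2)*(x - 0.8784 - 1.0114)^2
FOC: (2*5 + 1.0)*x = 3 + 1.0*(0.8784 + 1.0114)
x^{k+1} = 0.4445
Step 2: z-update.
Minimize 2*z^2 - 7*z + (1.0/2)*(0.4445 - z - 1.0114)^2
FOC: (2*2 + 1.0)*z = 7 + 1.0*(0.4445 - 1.0114)
z^{k+1} = 1.2866
Step 3: u-update.
u^{k+1} = -1.0114 + 0.4445 - 1.2866 = -1.8535
Step 4: Primal residual = |0.4445 - 1.2866| = 0.8421


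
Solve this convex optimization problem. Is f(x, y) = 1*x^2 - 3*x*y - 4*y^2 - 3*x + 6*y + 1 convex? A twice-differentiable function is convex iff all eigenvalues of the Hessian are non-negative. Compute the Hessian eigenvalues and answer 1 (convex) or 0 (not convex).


The Hessian of f(x,y) = 1*x^2 - 3*x*y - 4*y^2 - 3*x + 6*y + 1 is:
H = [[2, -3], [-3, -8]]
Trace = 2 - 8 = -6
Determinant = 2*-8 - (-3)^2 = -25
Discriminant = (-6)^2 - 4*-25 = 136.0
Eigenvalues: lambda_1 = -8.831, lambda_2 = 2.831
The function is not convex.

0


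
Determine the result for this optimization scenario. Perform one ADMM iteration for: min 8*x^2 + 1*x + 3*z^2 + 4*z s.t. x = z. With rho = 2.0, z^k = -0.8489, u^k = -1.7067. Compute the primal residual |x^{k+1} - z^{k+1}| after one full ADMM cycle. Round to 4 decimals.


ADMM iteration with rho = 2.0, z^k = -0.8489, u^k = -1.7067
Step 1: x-update.
Minimize 8*x^2 + 1*x + (2.0/2)*(x + 0.8489 - 1.7067)^2
FOC: (2*8 + 2.0)*x = -1 + 2.0*(-0.8489 + 1.7067)
x^{k+1} = 0.0398
Step 2: z-update.
Minimize 3*z^2 + 4*z + (2.0/2)*(0.0398 - z - 1.7067)^2
FOC: (2*3 + 2.0)*z = -4 + 2.0*(0.0398 - 1.7067)
z^{k+1} = -0.9167
Step 3: u-update.
u^{k+1} = -1.7067 + 0.0398 + 0.9167 = -0.7502
Step 4: Primal residual = |0.0398 + 0.9167| = 0.9565


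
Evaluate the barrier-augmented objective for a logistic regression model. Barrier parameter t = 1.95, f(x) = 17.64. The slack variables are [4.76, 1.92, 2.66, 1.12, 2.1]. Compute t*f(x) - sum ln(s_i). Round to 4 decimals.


Step 1: Compute log-barrier.
ln values: [1.5602, 0.6523, 0.9783, 0.1133, 0.7419]
phi = -(1.5602 + 0.6523 + 0.9783 + 0.1133 + 0.7419) = -4.0462
Step 2: Compute augmented objective.
t*f(x) = 1.95*17.64 = 34.398
Total = 34.398 - 4.0462 = 30.3518


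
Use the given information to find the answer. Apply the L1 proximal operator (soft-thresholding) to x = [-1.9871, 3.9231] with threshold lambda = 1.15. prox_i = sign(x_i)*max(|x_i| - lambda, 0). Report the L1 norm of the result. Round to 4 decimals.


Soft-thresholding with lambda = 1.15:
prox(-1.9871) = sign(-1.9871)*max(|-1.9871| - 1.15, 0) = -0.8371
prox(3.9231) = sign(3.9231)*max(|3.9231| - 1.15, 0) = 2.7731
prox(x) = [-0.8371, 2.7731]
||prox(x)||_1 = 0.8371 + 2.7731 = 3.6102


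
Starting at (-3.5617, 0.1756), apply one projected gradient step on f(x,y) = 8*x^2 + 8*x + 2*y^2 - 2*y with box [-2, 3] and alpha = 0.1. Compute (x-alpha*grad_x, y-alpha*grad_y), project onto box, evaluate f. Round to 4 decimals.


Step 1: Compute gradient at (-3.5617, 0.1756).
grad_x = 2*8*-3.5617 + 8 = -48.9872
grad_y = 2*2*0.1756 - 2 = -1.2976
Step 2: Gradient step.
x_raw = -3.5617 - 0.1*-48.9872 = 1.337
y_raw = 0.1756 - 0.1*-1.2976 = 0.3054
Step 3: Project onto [-2, 3].
x_proj = clip(1.337) = 1.337
y_proj = clip(0.3054) = 0.3054
Step 4: Evaluate f.
f(1.337, 0.3054) = 24.5729


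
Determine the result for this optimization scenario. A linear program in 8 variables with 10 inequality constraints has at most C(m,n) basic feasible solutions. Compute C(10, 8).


Each vertex corresponds to some choice of n active constraints out of m, so the number of vertices is at most C(m, n) = m! / (n!(m-n)!).
m = 10, n = 8
Numerator: 10 * 9 * 8 * 7 * 6 * 5 * 4 * 3
Denominator: 8! = 40320
C(10, 8) = 45


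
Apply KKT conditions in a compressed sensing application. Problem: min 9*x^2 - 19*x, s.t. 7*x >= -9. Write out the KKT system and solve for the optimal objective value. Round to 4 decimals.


Step 1: Try lambda = 0 (constraint inactive).
Stationarity: 2*9*x - 19 = 0
x* = 19/(2*9) = 19/18 = 1.0556 (rounded; the exact value 19/18 is used below)
Check constraint: 7*1.0556 = 7.3892 >= -9 -- satisfied.
Step 2: Compute optimal value.
f(x*) = 9*(19/18)^2 - 19*(19/18) = -10.0278


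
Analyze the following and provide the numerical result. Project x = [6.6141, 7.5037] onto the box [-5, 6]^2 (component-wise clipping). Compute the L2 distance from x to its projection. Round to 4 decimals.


Project each component onto [-5, 6].
clip(6.6141) = 6.0, clip(7.5037) = 6.0
Projection = [6.0, 6.0]
Squared diffs: [0.3771, 2.2611]
Distance = sqrt(2.6382) = 1.6243


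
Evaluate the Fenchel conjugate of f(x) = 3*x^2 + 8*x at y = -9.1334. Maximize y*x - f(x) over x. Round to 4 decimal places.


f*(y) = sup_x {y*x - a*x^2 - b*x} = sup_x {(y-b)*x - a*x^2}
FOC: (y - b) - 2a*x = 0 => x* = (y - b)/(2a)
x* = (-9.1334 - 8)/(2*3) = -2.8556
f*(-9.1334) = (y-b)^2/(4a) = (-9.1334 - 8)^2/(4*3)
= 293.5534/12 = 24.4628


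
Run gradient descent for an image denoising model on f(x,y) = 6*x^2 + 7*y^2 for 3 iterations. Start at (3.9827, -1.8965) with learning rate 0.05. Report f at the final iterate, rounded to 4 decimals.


Gradient descent on f(x,y) = 6*x^2 + 7*y^2.
Starting point: (3.9827, -1.8965), alpha = 0.05
Step 1: grad_x = 2*6*3.9827 = 47.7924, grad_y = 2*7*-1.8965 = -26.551
  x_1 = 3.9827 - 0.05*47.7924 = 1.5931
  y_1 = -1.8965 - 0.05*-26.551 = -0.569
Step 2: grad_x = 2*6*1.5931 = 19.117, grad_y = 2*7*-0.569 = -7.9653
  x_2 = 1.5931 - 0.05*19.117 = 0.6372
  y_2 = -0.569 - 0.05*-7.9653 = -0.1707
Step 3: grad_x = 2*6*0.6372 = 7.6468, grad_y = 2*7*-0.1707 = -2.3896
  x_3 = 0.6372 - 0.05*7.6468 = 0.2549
  y_3 = -0.1707 - 0.05*-2.3896 = -0.0512
f(0.2549, -0.0512) = 6*0.2549^2 + 7*(-0.0512)^2 = 0.4082


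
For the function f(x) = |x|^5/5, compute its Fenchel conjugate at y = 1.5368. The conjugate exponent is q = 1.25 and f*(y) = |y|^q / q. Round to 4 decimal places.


The conjugate exponent q satisfies 1/p + 1/q = 1.
p = 5, so q = 5/(5 - 1) = 1.25
|y|^q = 1.5368^1.25 = 1.7111
f*(1.5368) = 1.7111 / 1.25 = 1.3689


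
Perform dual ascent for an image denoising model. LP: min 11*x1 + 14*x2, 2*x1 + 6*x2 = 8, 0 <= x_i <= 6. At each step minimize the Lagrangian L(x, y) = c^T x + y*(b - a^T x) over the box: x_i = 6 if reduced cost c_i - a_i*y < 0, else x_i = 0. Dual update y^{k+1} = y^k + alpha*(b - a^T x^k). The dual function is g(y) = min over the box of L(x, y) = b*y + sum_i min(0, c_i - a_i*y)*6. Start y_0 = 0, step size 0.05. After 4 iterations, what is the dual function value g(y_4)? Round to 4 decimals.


Dual ascent for LP: min 11*x1 + 14*x2, 2*x1 + 6*x2 = 8, 0 <= x_i <= 6
Step 1: y^k = 0.0, reduced costs: (11.0, 14.0)
  x^k = (0.0, 0.0), subgradient = b - a^T x = 8.0
  y^{k+1} = 0.0 + 0.05*8.0 = 0.4
Step 2: y^k = 0.4, reduced costs: (10.2, 11.6)
  x^k = (0.0, 0.0), subgradient = b - a^T x = 8.0
  y^{k+1} = 0.4 + 0.05*8.0 = 0.8
Step 3: y^k = 0.8, reduced costs: (9.4, 9.2)
  x^k = (0.0, 0.0), subgradient = b - a^T x = 8.0
  y^{k+1} = 0.8 + 0.05*8.0 = 1.2
Step 4: y^k = 1.2, reduced costs: (8.6, 6.8)
  x^k = (0.0, 0.0), subgradient = b - a^T x = 8.0
  y^{k+1} = 1.2 + 0.05*8.0 = 1.6
Dual objective at y_4 = 1.6: reduced costs (7.8, 4.4), box minimizer x = (0.0, 0.0)
g(y_4) = b*y + (c1 - a1*y)*x1 + (c2 - a2*y)*x2 = 8*1.6 + 7.8*0.0 + 4.4*0.0 = 12.8 + 0.0 + 0.0 = 12.8


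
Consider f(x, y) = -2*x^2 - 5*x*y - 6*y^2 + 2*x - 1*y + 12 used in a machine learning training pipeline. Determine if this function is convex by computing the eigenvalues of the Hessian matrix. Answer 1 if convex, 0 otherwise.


The Hessian of f(x,y) = -2*x^2 - 5*x*y - 6*y^2 + 2*x - 1*y + 12 is:
H = [[-4, -5], [-5, -12]]
Trace = -4 - 12 = -16
Determinant = -4*-12 - (-5)^2 = 23
Discriminant = (-16)^2 - 4*23 = 164.0
Eigenvalues: lambda_1 = -14.4031, lambda_2 = -1.5969
The function is not convex.

0


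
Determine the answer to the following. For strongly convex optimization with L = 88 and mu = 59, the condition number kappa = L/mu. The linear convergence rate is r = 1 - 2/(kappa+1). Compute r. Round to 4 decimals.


Step 1: Compute the condition number.
kappa = L/mu = 88/59 = 1.4915
Step 2: Compute the convergence rate.
r = 1 - 2/(kappa + 1) = 1 - 2*mu/(L + mu) = (L - mu)/(L + mu) = 29/147 = 0.1973


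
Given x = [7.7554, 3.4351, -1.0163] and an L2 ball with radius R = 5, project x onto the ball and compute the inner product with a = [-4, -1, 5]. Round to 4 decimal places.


Step 1: Compute ||x|| (intermediates to 6 decimals).
||x|| = sqrt(7.7554^2 + 3.4351^2 + (-1.0163)^2) = 8.542775
Step 2: Project.
Since ||x|| > R, scale = R/||x|| = 5/8.542775 = 0.58529, proj(x) = scale * x
proj(x) = [4.539158, 2.01053, -0.59483]
Step 3: Dot product.
a^T * proj(x) = -4*4.539158 - 1*2.01053 + 5*(-0.59483) = -23.1413


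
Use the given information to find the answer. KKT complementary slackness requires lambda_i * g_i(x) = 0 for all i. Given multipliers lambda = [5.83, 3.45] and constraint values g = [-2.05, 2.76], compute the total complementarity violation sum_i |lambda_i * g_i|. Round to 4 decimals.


KKT complementary slackness check:
lambda_1 * g_1 = 5.83 * -2.05 = -11.9515
lambda_2 * g_2 = 3.45 * 2.76 = 9.522
Total violation = 11.9515 + 9.522 = 21.4735


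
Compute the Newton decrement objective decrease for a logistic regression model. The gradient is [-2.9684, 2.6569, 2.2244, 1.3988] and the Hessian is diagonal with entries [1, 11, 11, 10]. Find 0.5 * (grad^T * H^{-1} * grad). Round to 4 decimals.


Step 1: H is diagonal, so H^(-1) * g = [-2.9684, 0.2415, 0.2022, 0.1399].
Step 2: g^T H^(-1) g = sum_i g_i^2 / H_ii
  = (-2.9684)^2/1 + (2.6569)^2/11 + (2.2244)^2/11 + (1.3988)^2/10
  = 8.8114 + 0.6417 + 0.4498 + 0.1957 = 10.0986
Step 3: Objective decrease = 0.5 * g^T H^(-1) g = 5.0493


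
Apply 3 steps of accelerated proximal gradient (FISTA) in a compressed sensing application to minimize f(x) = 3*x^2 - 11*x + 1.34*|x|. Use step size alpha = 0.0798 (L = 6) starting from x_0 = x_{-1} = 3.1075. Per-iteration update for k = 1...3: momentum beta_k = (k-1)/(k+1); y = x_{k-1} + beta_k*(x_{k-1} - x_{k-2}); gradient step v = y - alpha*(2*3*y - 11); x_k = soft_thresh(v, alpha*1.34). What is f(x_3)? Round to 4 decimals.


FISTA on f(x) = 3*x^2 - 11*x + 1.34*|x|
L = 6, alpha = 0.0798
Iteration 1: beta = 0.0, y = 3.1075 + 0.0*(3.1075 - 3.1075) = 3.1075
  grad(y) = 7.645, v = y - alpha*grad = 2.4974
  prox(v) = soft_thresh(2.4974, 0.1069) = 2.3905
Iteration 2: beta = 0.3333, y = 2.3905 + 0.3333*(2.3905 - 3.1075) = 2.1515
  grad(y) = 1.909, v = y - alpha*grad = 1.9992
  prox(v) = soft_thresh(1.9992, 0.1069) = 1.8922
Iteration 3: beta = 0.5, y = 1.8922 + 0.5*(1.8922 - 2.3905) = 1.6431
  grad(y) = -1.1414, v = y - alpha*grad = 1.7342
  prox(v) = soft_thresh(1.7342, 0.1069) = 1.6272
f(x_3) = 3*1.6272^2 - 11*1.6272 + 1.34*|1.6272| = -7.7754


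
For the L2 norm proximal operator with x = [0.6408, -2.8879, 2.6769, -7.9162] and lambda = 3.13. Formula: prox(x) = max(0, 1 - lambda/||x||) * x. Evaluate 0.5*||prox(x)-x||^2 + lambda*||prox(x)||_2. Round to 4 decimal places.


Step 1: Compute ||x||.
||x|| = 8.8647
Step 2: Compute scaling factor.
scale = max(0, 1 - 3.13/8.8647) = 0.6469
Step 3: prox(x) = [0.4145, -1.8682, 1.7317, -5.1211]
||prox(x)|| = 5.7347
Step 4: Proximal objective.
0.5*||prox-x||^2 = 4.8985
lambda*||prox|| = 17.9496
Total = 22.848


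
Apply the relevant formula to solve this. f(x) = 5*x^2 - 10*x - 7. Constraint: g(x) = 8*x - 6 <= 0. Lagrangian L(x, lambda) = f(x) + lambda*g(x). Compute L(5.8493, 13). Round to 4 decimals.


Step 1: Evaluate f(x).
f(5.8493) = 5*5.8493^2 - 10*5.8493 - 7 = 105.5786
Step 2: Evaluate g(x).
g(5.8493) = 8*5.8493 - 6 = 40.7944
Step 3: Compute Lagrangian.
L = 105.5786 + 13*40.7944 = 635.9058


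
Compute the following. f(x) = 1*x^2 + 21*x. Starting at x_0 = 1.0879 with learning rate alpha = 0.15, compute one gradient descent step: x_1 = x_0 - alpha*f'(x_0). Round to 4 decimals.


We compute the gradient at x_0 and apply the update.
f'(x) = 2*x + 21
f'(1.0879) = 2*1.0879 + 21 = 23.1758
x_1 = 1.0879 - 0.15*23.1758 = -2.3885


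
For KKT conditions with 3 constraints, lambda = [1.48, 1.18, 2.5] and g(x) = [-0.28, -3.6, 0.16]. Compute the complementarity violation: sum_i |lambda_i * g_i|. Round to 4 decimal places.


KKT complementary slackness check:
lambda_1 * g_1 = 1.48 * -0.28 = -0.4144
lambda_2 * g_2 = 1.18 * -3.6 = -4.248
lambda_3 * g_3 = 2.5 * 0.16 = 0.4
Total violation = 0.4144 + 4.248 + 0.4 = 5.0624


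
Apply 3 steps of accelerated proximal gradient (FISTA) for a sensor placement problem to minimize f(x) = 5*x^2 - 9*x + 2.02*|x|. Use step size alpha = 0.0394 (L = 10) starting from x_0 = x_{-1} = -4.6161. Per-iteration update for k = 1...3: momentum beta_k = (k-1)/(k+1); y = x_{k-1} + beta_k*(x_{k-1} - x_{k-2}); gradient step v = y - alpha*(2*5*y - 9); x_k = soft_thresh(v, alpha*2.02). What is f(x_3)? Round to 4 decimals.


FISTA on f(x) = 5*x^2 - 9*x + 2.02*|x|
L = 10, alpha = 0.0394
Iteration 1: beta = 0.0, y = -4.6161 + 0.0*(-4.6161 + 4.6161) = -4.6161
  grad(y) = -55.161, v = y - alpha*grad = -2.4428
  prox(v) = soft_thresh(-2.4428, 0.0796) = -2.3632
Iteration 2: beta = 0.3333, y = -2.3632 + 0.3333*(-2.3632 + 4.6161) = -1.6122
  grad(y) = -25.1219, v = y - alpha*grad = -0.6224
  prox(v) = soft_thresh(-0.6224, 0.0796) = -0.5428
Iteration 3: beta = 0.5, y = -0.5428 + 0.5*(-0.5428 + 2.3632) = 0.3674
  grad(y) = -5.3262, v = y - alpha*grad = 0.5772
  prox(v) = soft_thresh(0.5772, 0.0796) = 0.4976
f(x_3) = 5*0.4976^2 - 9*0.4976 + 2.02*|0.4976| = -2.2353


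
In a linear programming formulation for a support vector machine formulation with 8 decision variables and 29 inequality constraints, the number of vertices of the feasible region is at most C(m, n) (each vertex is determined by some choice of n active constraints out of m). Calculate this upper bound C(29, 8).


Each vertex corresponds to some choice of n active constraints out of m, so the number of vertices is at most C(m, n) = m! / (n!(m-n)!).
m = 29, n = 8
Numerator: 29 * 28 * 27 * 26 * 25 * 24 * 23 * 22
Denominator: 8! = 40320
C(29, 8) = 4292145


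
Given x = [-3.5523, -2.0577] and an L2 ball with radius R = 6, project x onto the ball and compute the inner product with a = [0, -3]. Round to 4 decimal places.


Step 1: Compute ||x|| (intermediates to 6 decimals).
||x|| = sqrt((-3.5523)^2 + (-2.0577)^2) = 4.105236
Step 2: Project.
Since ||x|| <= R, proj = x (no scaling needed).
proj(x) = [-3.5523, -2.0577]
Step 3: Dot product.
a^T * proj(x) = 0*(-3.5523) - 3*(-2.0577) = 6.1731


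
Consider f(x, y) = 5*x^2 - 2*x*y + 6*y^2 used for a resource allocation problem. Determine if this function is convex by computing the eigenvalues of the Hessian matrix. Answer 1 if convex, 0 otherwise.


The Hessian of f(x,y) = 5*x^2 - 2*x*y + 6*y^2 is:
H = [[10, -2], [-2, 12]]
Trace = 10 + 12 = 22
Determinant = 10*12 - (-2)^2 = 116
Discriminant = (22)^2 - 4*116 = 20.0
Eigenvalues: lambda_1 = 8.7639, lambda_2 = 13.2361
The function is convex.

1


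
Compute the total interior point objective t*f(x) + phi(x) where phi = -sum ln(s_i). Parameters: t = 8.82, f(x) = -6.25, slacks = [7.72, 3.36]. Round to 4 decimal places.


Step 1: Compute log-barrier.
ln values: [2.0438, 1.2119]
phi = -(2.0438 + 1.2119) = -3.2558
Step 2: Compute augmented objective.
t*f(x) = 8.82*-6.25 = -55.125
Total = -55.125 - 3.2558 = -58.3808


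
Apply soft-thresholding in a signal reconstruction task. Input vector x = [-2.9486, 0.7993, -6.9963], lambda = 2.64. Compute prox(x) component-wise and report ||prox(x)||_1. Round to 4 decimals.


Soft-thresholding with lambda = 2.64:
prox(-2.9486) = sign(-2.9486)*max(|-2.9486| - 2.64, 0) = -0.3086
prox(0.7993) = sign(0.7993)*max(|0.7993| - 2.64, 0) = 0.0
prox(-6.9963) = sign(-6.9963)*max(|-6.9963| - 2.64, 0) = -4.3563
prox(x) = [-0.3086, 0.0, -4.3563]
||prox(x)||_1 = 0.3086 + 0.0 + 4.3563 = 4.6649


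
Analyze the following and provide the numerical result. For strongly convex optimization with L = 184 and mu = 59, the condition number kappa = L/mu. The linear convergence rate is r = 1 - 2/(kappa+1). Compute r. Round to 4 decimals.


Step 1: Compute the condition number.
kappa = L/mu = 184/59 = 3.1186
Step 2: Compute the convergence rate.
r = 1 - 2/(kappa + 1) = 1 - 2*mu/(L + mu) = (L - mu)/(L + mu) = 125/243 = 0.5144


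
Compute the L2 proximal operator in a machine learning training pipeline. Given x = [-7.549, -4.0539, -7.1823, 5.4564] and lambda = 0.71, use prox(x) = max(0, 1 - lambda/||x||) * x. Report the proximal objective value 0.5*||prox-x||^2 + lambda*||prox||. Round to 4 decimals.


Step 1: Compute ||x||.
||x|| = 12.441
Step 2: Compute scaling factor.
scale = max(0, 1 - 0.71/12.441) = 0.9429
Step 3: prox(x) = [-7.1182, -3.8225, -6.7724, 5.145]
||prox(x)|| = 11.731
Step 4: Proximal objective.
0.5*||prox-x||^2 = 0.2521
lambda*||prox|| = 8.329
Total = 8.5811


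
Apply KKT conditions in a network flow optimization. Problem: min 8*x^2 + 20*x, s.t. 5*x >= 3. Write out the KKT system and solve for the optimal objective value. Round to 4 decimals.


Step 1: Try lambda = 0 (constraint inactive).
x_unc = -20/(2*8) = -1.25
Check: 5*-1.25 = -6.25 < 3 -- violated!
Step 2: Constraint must be active: 5*x = 3
x* = 3/5 = 0.6
lambda = (2*8*0.6 + 20)/5 = 5.92
Step 3: Compute optimal value.
f(x*) = 8*0.6^2 + 20*0.6 = 14.88


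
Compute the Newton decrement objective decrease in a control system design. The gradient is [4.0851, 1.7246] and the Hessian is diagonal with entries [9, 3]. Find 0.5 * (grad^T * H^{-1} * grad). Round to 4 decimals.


Step 1: H is diagonal, so H^(-1) * g = [0.4539, 0.5749].
Step 2: g^T H^(-1) g = sum_i g_i^2 / H_ii
  = (4.0851)^2/9 + (1.7246)^2/3
  = 1.8542 + 0.9914 = 2.8456
Step 3: Objective decrease = 0.5 * g^T H^(-1) g = 1.4228


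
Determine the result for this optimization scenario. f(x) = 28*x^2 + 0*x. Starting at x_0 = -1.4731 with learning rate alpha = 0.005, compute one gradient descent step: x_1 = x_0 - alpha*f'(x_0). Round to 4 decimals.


We compute the gradient at x_0 and apply the update.
f'(x) = 56*x + 0
f'(-1.4731) = 56*-1.4731 + 0 = -82.4936
x_1 = -1.4731 - 0.005*-82.4936 = -1.0606


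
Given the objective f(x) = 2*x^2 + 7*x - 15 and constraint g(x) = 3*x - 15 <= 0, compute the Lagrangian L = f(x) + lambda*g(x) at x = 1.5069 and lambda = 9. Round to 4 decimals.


Step 1: Evaluate f(x).
f(1.5069) = 2*1.5069^2 + 7*1.5069 - 15 = 0.0898
Step 2: Evaluate g(x).
g(1.5069) = 3*1.5069 - 15 = -10.4793
Step 3: Compute Lagrangian.
L = 0.0898 + 9*-10.4793 = -94.2239


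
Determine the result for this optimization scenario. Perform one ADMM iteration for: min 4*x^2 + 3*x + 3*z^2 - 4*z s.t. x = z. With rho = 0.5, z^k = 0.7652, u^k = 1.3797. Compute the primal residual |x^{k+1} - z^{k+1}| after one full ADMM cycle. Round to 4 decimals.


ADMM iteration with rho = 0.5, z^k = 0.7652, u^k = 1.3797
Step 1: x-update.
Minimize 4*x^2 + 3*x + (0.5/2)*(x - 0.7652 + 1.3797)^2
FOC: (2*4 + 0.5)*x = -3 + 0.5*(0.7652 - 1.3797)
x^{k+1} = -0.3891
Step 2: z-update.
Minimize 3*z^2 - 4*z + (0.5/2)*(-0.3891 - z + 1.3797)^2
FOC: (2*3 + 0.5)*z = 4 + 0.5*(-0.3891 + 1.3797)
z^{k+1} = 0.6916
Step 3: u-update.
u^{k+1} = 1.3797 - 0.3891 - 0.6916 = 0.299
Step 4: Primal residual = |-0.3891 - 0.6916| = 1.0807


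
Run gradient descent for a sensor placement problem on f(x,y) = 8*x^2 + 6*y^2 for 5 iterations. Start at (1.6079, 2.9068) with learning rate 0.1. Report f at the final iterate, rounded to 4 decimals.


Gradient descent on f(x,y) = 8*x^2 + 6*y^2.
Starting point: (1.6079, 2.9068), alpha = 0.1
Step 1: grad_x = 2*8*1.6079 = 25.7264, grad_y = 2*6*2.9068 = 34.8816
  x_1 = 1.6079 - 0.1*25.7264 = -0.9647
  y_1 = 2.9068 - 0.1*34.8816 = -0.5814
Step 2: grad_x = 2*8*-0.9647 = -15.4358, grad_y = 2*6*-0.5814 = -6.9763
  x_2 = -0.9647 - 0.1*-15.4358 = 0.5788
  y_2 = -0.5814 - 0.1*-6.9763 = 0.1163
Step 3: grad_x = 2*8*0.5788 = 9.2615, grad_y = 2*6*0.1163 = 1.3953
  x_3 = 0.5788 - 0.1*9.2615 = -0.3473
  y_3 = 0.1163 - 0.1*1.3953 = -0.0233
Step 4: grad_x = 2*8*-0.3473 = -5.5569, grad_y = 2*6*-0.0233 = -0.2791
  x_4 = -0.3473 - 0.1*-5.5569 = 0.2084
  y_4 = -0.0233 - 0.1*-0.2791 = 0.0047
Step 5: grad_x = 2*8*0.2084 = 3.3341, grad_y = 2*6*0.0047 = 0.0558
  x_5 = 0.2084 - 0.1*3.3341 = -0.125
  y_5 = 0.0047 - 0.1*0.0558 = -0.0009
f(-0.125, -0.0009) = 8*(-0.125)^2 + 6*(-0.0009)^2 = 0.1251


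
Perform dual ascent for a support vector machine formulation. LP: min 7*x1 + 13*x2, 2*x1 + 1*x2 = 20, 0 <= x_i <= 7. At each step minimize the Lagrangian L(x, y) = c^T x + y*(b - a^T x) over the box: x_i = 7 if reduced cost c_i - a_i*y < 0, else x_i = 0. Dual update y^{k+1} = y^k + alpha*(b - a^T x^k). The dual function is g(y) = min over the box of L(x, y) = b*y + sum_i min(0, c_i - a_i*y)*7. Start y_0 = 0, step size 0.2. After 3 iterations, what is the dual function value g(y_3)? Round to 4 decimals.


Dual ascent for LP: min 7*x1 + 13*x2, 2*x1 + 1*x2 = 20, 0 <= x_i <= 7
Step 1: y^k = 0.0, reduced costs: (7.0, 13.0)
  x^k = (0.0, 0.0), subgradient = b - a^T x = 20.0
  y^{k+1} = 0.0 + 0.2*20.0 = 4.0
Step 2: y^k = 4.0, reduced costs: (-1.0, 9.0)
  x^k = (7.0, 0.0), subgradient = b - a^T x = 6.0
  y^{k+1} = 4.0 + 0.2*6.0 = 5.2
Step 3: y^k = 5.2, reduced costs: (-3.4, 7.8)
  x^k = (7.0, 0.0), subgradient = b - a^T x = 6.0
  y^{k+1} = 5.2 + 0.2*6.0 = 6.4
Dual objective at y_3 = 6.4: reduced costs (-5.8, 6.6), box minimizer x = (7.0, 0.0)
g(y_3) = b*y + (c1 - a1*y)*x1 + (c2 - a2*y)*x2 = 20*6.4 + (-5.8)*7.0 + 6.6*0.0 = 128.0 - 40.6 + 0.0 = 87.4


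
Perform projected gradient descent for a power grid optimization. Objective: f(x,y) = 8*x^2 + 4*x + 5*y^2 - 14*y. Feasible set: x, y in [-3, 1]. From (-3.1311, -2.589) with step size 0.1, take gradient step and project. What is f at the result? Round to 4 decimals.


Step 1: Compute gradient at (-3.1311, -2.589).
grad_x = 2*8*-3.1311 + 4 = -46.0976
grad_y = 2*5*-2.589 - 14 = -39.89
Step 2: Gradient step.
x_raw = -3.1311 - 0.1*-46.0976 = 1.4787
y_raw = -2.589 - 0.1*-39.89 = 1.4
Step 3: Project onto [-3, 1].
x_proj = clip(1.4787) = 1.0
y_proj = clip(1.4) = 1.0
Step 4: Evaluate f.
f(1.0, 1.0) = 3.0


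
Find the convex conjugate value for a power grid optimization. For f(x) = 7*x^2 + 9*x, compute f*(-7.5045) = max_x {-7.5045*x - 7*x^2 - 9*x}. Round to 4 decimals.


f*(y) = sup_x {y*x - a*x^2 - b*x} = sup_x {(y-b)*x - a*x^2}
FOC: (y - b) - 2a*x = 0 => x* = (y - b)/(2a)
x* = (-7.5045 - 9)/(2*7) = -1.1789
f*(-7.5045) = (y-b)^2/(4a) = (-7.5045 - 9)^2/(4*7)
= 272.3985/28 = 9.7285


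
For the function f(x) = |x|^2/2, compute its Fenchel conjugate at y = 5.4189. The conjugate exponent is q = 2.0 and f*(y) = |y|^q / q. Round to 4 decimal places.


The conjugate exponent q satisfies 1/p + 1/q = 1.
p = 2, so q = 2/(2 - 1) = 2.0
|y|^q = 5.4189^2.0 = 29.3645
f*(5.4189) = 29.3645 / 2.0 = 14.6822


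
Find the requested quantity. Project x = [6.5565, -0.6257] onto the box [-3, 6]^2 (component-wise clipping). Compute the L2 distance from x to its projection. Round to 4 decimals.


Project each component onto [-3, 6].
clip(6.5565) = 6.0, clip(-0.6257) = -0.6257
Projection = [6.0, -0.6257]
Squared diffs: [0.3097, 0.0]
Distance = sqrt(0.3097) = 0.5565


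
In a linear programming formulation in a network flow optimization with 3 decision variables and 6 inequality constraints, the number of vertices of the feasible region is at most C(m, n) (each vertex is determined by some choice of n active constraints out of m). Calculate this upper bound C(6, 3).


Each vertex corresponds to some choice of n active constraints out of m, so the number of vertices is at most C(m, n) = m! / (n!(m-n)!).
m = 6, n = 3
Numerator: 6 * 5 * 4
Denominator: 3! = 6
C(6, 3) = 20
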